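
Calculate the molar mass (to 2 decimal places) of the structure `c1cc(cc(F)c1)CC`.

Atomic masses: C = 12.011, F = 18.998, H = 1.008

124.16

Molecular formula: C8H9F.
M = 8×12.011 + 1×18.998 + 9×1.008 = 124.16 g/mol.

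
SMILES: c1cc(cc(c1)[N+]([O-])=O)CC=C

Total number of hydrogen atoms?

9

Hydrogens are implicit in SMILES; fill each atom to its normal valence:
  4 × C (aromatic): 1 H each → 4
  2 × C: 2 H each → 4
  2 × C (aromatic): no H
  1 × C: 1 H
  1 × N (charge +1): no H
  1 × O: no H
  1 × O (charge -1): no H
  Total hydrogens = 9.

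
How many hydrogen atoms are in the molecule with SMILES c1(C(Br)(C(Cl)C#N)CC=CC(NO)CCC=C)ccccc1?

Hydrogens are implicit in SMILES; fill each atom to its normal valence:
  5 × C: 1 H each → 5
  5 × C (aromatic): 1 H each → 5
  4 × C: 2 H each → 8
  2 × C: no H
  1 × Br: no H
  1 × C (aromatic): no H
  1 × Cl: no H
  1 × N: 1 H
  1 × N: no H
  1 × O: 1 H
  Total hydrogens = 20.

20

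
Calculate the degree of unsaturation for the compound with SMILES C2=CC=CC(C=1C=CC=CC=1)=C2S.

Molecular formula from the SMILES: C12H10S.
DoU = (2C + 2 + N − H − X)/2 = (2·12 + 2 + 0 − 10 − 0)/2 = 16/2 = 8.
(Structurally: 2 ring(s) + 6 π bond(s) = 8.)

8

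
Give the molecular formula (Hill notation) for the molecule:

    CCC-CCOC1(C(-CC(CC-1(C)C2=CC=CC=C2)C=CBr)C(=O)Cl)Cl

Heavy atoms from the SMILES: 1 Br, 21 C, 2 Cl, 2 O.
Implicit hydrogens by atom environment:
  6 × C: 2 H each → 12
  5 × C (aromatic): 1 H each → 5
  4 × C: 1 H each → 4
  3 × C: no H
  2 × C: 3 H each → 6
  2 × Cl: no H
  2 × O: no H
  1 × Br: no H
  1 × C (aromatic): no H
  Total hydrogens = 27.
Molecular formula: C21H27BrCl2O2

C21H27BrCl2O2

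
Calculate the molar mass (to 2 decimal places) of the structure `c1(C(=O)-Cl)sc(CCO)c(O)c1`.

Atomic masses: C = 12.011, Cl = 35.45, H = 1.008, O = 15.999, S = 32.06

Molecular formula: C7H7ClO3S.
M = 7×12.011 + 1×35.45 + 7×1.008 + 3×15.999 + 1×32.06 = 206.64 g/mol.

206.64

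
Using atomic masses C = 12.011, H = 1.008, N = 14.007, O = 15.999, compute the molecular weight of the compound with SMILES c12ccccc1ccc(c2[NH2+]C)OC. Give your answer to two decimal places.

Molecular formula: C12H14NO+.
M = 12×12.011 + 14×1.008 + 1×14.007 + 1×15.999 = 188.25 g/mol.

188.25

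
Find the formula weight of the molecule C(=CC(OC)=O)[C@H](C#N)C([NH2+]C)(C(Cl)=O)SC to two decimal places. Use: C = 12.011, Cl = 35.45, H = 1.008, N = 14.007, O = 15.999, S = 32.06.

Molecular formula: C10H14ClN2O3S+.
M = 10×12.011 + 1×35.45 + 14×1.008 + 2×14.007 + 3×15.999 + 1×32.06 = 277.74 g/mol.

277.74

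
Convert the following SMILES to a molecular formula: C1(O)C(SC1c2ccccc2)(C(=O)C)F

C11H11FO2S

Heavy atoms from the SMILES: 11 C, 1 F, 2 O, 1 S.
Implicit hydrogens by atom environment:
  5 × C (aromatic): 1 H each → 5
  2 × C: 1 H each → 2
  2 × C: no H
  1 × C: 3 H
  1 × C (aromatic): no H
  1 × F: no H
  1 × O: 1 H
  1 × O: no H
  1 × S: no H
  Total hydrogens = 11.
Molecular formula: C11H11FO2S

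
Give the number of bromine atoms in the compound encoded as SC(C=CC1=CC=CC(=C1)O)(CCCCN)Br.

The symbol for bromine appears 1 time in the SMILES.

1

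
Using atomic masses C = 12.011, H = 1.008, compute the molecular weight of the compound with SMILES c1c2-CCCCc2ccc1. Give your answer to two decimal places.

132.21

Molecular formula: C10H12.
M = 10×12.011 + 12×1.008 = 132.21 g/mol.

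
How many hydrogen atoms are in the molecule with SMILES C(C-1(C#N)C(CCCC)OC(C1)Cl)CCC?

Hydrogens are implicit in SMILES; fill each atom to its normal valence:
  7 × C: 2 H each → 14
  2 × C: 3 H each → 6
  2 × C: 1 H each → 2
  2 × C: no H
  1 × Cl: no H
  1 × N: no H
  1 × O: no H
  Total hydrogens = 22.

22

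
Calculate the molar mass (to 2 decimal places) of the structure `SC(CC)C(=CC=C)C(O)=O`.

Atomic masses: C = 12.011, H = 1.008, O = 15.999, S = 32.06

172.24

Molecular formula: C8H12O2S.
M = 8×12.011 + 12×1.008 + 2×15.999 + 1×32.06 = 172.24 g/mol.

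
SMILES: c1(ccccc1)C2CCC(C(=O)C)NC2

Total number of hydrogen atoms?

Hydrogens are implicit in SMILES; fill each atom to its normal valence:
  5 × C (aromatic): 1 H each → 5
  3 × C: 2 H each → 6
  2 × C: 1 H each → 2
  1 × C: 3 H
  1 × C (aromatic): no H
  1 × C: no H
  1 × N: 1 H
  1 × O: no H
  Total hydrogens = 17.

17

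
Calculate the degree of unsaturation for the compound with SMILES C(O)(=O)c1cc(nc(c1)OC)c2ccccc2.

Molecular formula from the SMILES: C13H11NO3.
DoU = (2C + 2 + N − H − X)/2 = (2·13 + 2 + 1 − 11 − 0)/2 = 18/2 = 9.
(Structurally: 2 ring(s) + 7 π bond(s) = 9.)

9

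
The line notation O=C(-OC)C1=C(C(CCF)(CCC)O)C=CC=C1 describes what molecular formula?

C14H19FO3

Heavy atoms from the SMILES: 14 C, 1 F, 3 O.
Implicit hydrogens by atom environment:
  4 × C: 2 H each → 8
  4 × C (aromatic): 1 H each → 4
  2 × C: 3 H each → 6
  2 × C: no H
  2 × C (aromatic): no H
  2 × O: no H
  1 × F: no H
  1 × O: 1 H
  Total hydrogens = 19.
Molecular formula: C14H19FO3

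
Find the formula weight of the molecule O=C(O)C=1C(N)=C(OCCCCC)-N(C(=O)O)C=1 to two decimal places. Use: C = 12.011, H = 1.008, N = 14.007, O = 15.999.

Molecular formula: C11H16N2O5.
M = 11×12.011 + 16×1.008 + 2×14.007 + 5×15.999 = 256.26 g/mol.

256.26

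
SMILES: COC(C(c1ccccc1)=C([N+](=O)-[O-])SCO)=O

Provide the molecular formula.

C11H11NO5S

Heavy atoms from the SMILES: 11 C, 1 N, 5 O, 1 S.
Implicit hydrogens by atom environment:
  5 × C (aromatic): 1 H each → 5
  3 × C: no H
  3 × O: no H
  1 × C: 3 H
  1 × C: 2 H
  1 × C (aromatic): no H
  1 × N (charge +1): no H
  1 × O: 1 H
  1 × O (charge -1): no H
  1 × S: no H
  Total hydrogens = 11.
Molecular formula: C11H11NO5S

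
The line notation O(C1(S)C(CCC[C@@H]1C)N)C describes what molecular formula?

C8H17NOS

Heavy atoms from the SMILES: 8 C, 1 N, 1 O, 1 S.
Implicit hydrogens by atom environment:
  3 × C: 2 H each → 6
  2 × C: 3 H each → 6
  2 × C: 1 H each → 2
  1 × C: no H
  1 × N: 2 H
  1 × O: no H
  1 × S: 1 H
  Total hydrogens = 17.
Molecular formula: C8H17NOS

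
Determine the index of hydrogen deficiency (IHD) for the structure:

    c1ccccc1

4

Molecular formula from the SMILES: C6H6.
DoU = (2C + 2 + N − H − X)/2 = (2·6 + 2 + 0 − 6 − 0)/2 = 8/2 = 4.
(Structurally: 1 ring(s) + 3 π bond(s) = 4.)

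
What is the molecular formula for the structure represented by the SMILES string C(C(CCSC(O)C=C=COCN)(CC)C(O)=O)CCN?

Heavy atoms from the SMILES: 14 C, 2 N, 4 O, 1 S.
Implicit hydrogens by atom environment:
  7 × C: 2 H each → 14
  3 × C: 1 H each → 3
  3 × C: no H
  2 × N: 2 H each → 4
  2 × O: 1 H each → 2
  2 × O: no H
  1 × C: 3 H
  1 × S: no H
  Total hydrogens = 26.
Molecular formula: C14H26N2O4S

C14H26N2O4S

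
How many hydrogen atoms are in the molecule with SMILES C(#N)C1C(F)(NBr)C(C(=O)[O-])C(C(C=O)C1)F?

8

Hydrogens are implicit in SMILES; fill each atom to its normal valence:
  5 × C: 1 H each → 5
  3 × C: no H
  2 × F: no H
  2 × O: no H
  1 × Br: no H
  1 × C: 2 H
  1 × N: 1 H
  1 × N: no H
  1 × O (charge -1): no H
  Total hydrogens = 8.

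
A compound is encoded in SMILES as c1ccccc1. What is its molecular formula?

C6H6

Heavy atoms from the SMILES: 6 C.
Implicit hydrogens by atom environment:
  6 × C (aromatic): 1 H each → 6
  Total hydrogens = 6.
Molecular formula: C6H6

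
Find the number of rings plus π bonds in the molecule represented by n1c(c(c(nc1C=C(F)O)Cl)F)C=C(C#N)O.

8

Molecular formula from the SMILES: C9H4ClF2N3O2.
DoU = (2C + 2 + N − H − X)/2 = (2·9 + 2 + 3 − 4 − 3)/2 = 16/2 = 8.
(Structurally: 1 ring(s) + 7 π bond(s) = 8.)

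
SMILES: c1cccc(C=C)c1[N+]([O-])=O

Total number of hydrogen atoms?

Hydrogens are implicit in SMILES; fill each atom to its normal valence:
  4 × C (aromatic): 1 H each → 4
  2 × C (aromatic): no H
  1 × C: 2 H
  1 × C: 1 H
  1 × N (charge +1): no H
  1 × O: no H
  1 × O (charge -1): no H
  Total hydrogens = 7.

7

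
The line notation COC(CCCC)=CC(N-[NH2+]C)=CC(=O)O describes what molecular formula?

Heavy atoms from the SMILES: 11 C, 2 N, 3 O.
Implicit hydrogens by atom environment:
  3 × C: 3 H each → 9
  3 × C: 2 H each → 6
  3 × C: no H
  2 × C: 1 H each → 2
  2 × O: no H
  1 × N (charge +1): 2 H
  1 × N: 1 H
  1 × O: 1 H
  Total hydrogens = 21.
Net charge +1.
Molecular formula: C11H21N2O3+

C11H21N2O3+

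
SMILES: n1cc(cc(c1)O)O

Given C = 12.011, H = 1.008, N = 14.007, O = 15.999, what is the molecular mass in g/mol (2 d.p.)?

Molecular formula: C5H5NO2.
M = 5×12.011 + 5×1.008 + 1×14.007 + 2×15.999 = 111.10 g/mol.

111.10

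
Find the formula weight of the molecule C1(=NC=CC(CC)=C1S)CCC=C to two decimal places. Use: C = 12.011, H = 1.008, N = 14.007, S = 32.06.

Molecular formula: C11H15NS.
M = 11×12.011 + 15×1.008 + 1×14.007 + 1×32.06 = 193.31 g/mol.

193.31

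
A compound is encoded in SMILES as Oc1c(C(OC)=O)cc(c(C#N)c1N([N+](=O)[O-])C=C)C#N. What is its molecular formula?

Heavy atoms from the SMILES: 12 C, 4 N, 5 O.
Implicit hydrogens by atom environment:
  5 × C (aromatic): no H
  3 × C: no H
  3 × N: no H
  3 × O: no H
  1 × C: 3 H
  1 × C: 2 H
  1 × C (aromatic): 1 H
  1 × C: 1 H
  1 × N (charge +1): no H
  1 × O: 1 H
  1 × O (charge -1): no H
  Total hydrogens = 8.
Molecular formula: C12H8N4O5

C12H8N4O5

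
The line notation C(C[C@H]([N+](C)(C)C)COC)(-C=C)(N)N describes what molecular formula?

Heavy atoms from the SMILES: 10 C, 3 N, 1 O.
Implicit hydrogens by atom environment:
  4 × C: 3 H each → 12
  3 × C: 2 H each → 6
  2 × C: 1 H each → 2
  2 × N: 2 H each → 4
  1 × C: no H
  1 × N (charge +1): no H
  1 × O: no H
  Total hydrogens = 24.
Net charge +1.
Molecular formula: C10H24N3O+

C10H24N3O+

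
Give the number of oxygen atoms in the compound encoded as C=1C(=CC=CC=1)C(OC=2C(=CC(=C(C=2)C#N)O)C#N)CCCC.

The symbol for oxygen appears 2 times in the SMILES.

2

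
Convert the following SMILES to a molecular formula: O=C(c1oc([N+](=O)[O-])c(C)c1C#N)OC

C8H6N2O5

Heavy atoms from the SMILES: 8 C, 2 N, 5 O.
Implicit hydrogens by atom environment:
  4 × C (aromatic): no H
  3 × O: no H
  2 × C: 3 H each → 6
  2 × C: no H
  1 × N: no H
  1 × N (charge +1): no H
  1 × O (aromatic): no H
  1 × O (charge -1): no H
  Total hydrogens = 6.
Molecular formula: C8H6N2O5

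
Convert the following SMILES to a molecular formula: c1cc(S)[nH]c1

C4H5NS

Heavy atoms from the SMILES: 4 C, 1 N, 1 S.
Implicit hydrogens by atom environment:
  3 × C (aromatic): 1 H each → 3
  1 × C (aromatic): no H
  1 × N (aromatic): 1 H
  1 × S: 1 H
  Total hydrogens = 5.
Molecular formula: C4H5NS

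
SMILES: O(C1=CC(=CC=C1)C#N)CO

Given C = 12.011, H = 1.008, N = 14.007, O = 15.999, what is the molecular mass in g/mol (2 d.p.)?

Molecular formula: C8H7NO2.
M = 8×12.011 + 7×1.008 + 1×14.007 + 2×15.999 = 149.15 g/mol.

149.15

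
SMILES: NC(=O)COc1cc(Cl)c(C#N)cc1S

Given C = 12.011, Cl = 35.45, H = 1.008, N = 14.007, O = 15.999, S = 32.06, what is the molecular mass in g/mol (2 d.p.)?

Molecular formula: C9H7ClN2O2S.
M = 9×12.011 + 1×35.45 + 7×1.008 + 2×14.007 + 2×15.999 + 1×32.06 = 242.68 g/mol.

242.68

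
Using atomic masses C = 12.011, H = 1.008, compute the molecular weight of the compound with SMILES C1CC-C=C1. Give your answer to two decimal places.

Molecular formula: C5H8.
M = 5×12.011 + 8×1.008 = 68.12 g/mol.

68.12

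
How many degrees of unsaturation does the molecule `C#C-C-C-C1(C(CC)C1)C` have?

Molecular formula from the SMILES: C10H16.
DoU = (2C + 2 + N − H − X)/2 = (2·10 + 2 + 0 − 16 − 0)/2 = 6/2 = 3.
(Structurally: 1 ring(s) + 2 π bond(s) = 3.)

3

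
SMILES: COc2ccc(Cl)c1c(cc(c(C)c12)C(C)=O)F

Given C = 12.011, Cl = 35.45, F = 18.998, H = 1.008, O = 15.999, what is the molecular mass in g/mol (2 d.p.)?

Molecular formula: C14H12ClFO2.
M = 14×12.011 + 1×35.45 + 1×18.998 + 12×1.008 + 2×15.999 = 266.70 g/mol.

266.70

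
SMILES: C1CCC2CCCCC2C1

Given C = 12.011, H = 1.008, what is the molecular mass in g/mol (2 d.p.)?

138.25

Molecular formula: C10H18.
M = 10×12.011 + 18×1.008 = 138.25 g/mol.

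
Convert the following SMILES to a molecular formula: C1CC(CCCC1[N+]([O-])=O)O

C7H13NO3

Heavy atoms from the SMILES: 7 C, 1 N, 3 O.
Implicit hydrogens by atom environment:
  5 × C: 2 H each → 10
  2 × C: 1 H each → 2
  1 × N (charge +1): no H
  1 × O: 1 H
  1 × O: no H
  1 × O (charge -1): no H
  Total hydrogens = 13.
Molecular formula: C7H13NO3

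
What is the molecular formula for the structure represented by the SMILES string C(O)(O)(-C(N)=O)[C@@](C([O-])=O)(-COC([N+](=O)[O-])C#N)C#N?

C8H7N4O8-

Heavy atoms from the SMILES: 8 C, 4 N, 8 O.
Implicit hydrogens by atom environment:
  6 × C: no H
  4 × O: no H
  2 × N: no H
  2 × O: 1 H each → 2
  2 × O (charge -1): no H
  1 × C: 2 H
  1 × C: 1 H
  1 × N: 2 H
  1 × N (charge +1): no H
  Total hydrogens = 7.
Net charge -1.
Molecular formula: C8H7N4O8-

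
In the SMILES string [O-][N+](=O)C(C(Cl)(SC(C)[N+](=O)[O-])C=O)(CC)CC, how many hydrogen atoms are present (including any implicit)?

Hydrogens are implicit in SMILES; fill each atom to its normal valence:
  3 × C: 3 H each → 9
  3 × O: no H
  2 × C: 2 H each → 4
  2 × C: 1 H each → 2
  2 × C: no H
  2 × N (charge +1): no H
  2 × O (charge -1): no H
  1 × Cl: no H
  1 × S: no H
  Total hydrogens = 15.

15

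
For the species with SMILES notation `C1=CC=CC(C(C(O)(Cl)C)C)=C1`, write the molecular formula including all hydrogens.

C10H13ClO

Heavy atoms from the SMILES: 10 C, 1 Cl, 1 O.
Implicit hydrogens by atom environment:
  5 × C (aromatic): 1 H each → 5
  2 × C: 3 H each → 6
  1 × C: 1 H
  1 × C: no H
  1 × C (aromatic): no H
  1 × Cl: no H
  1 × O: 1 H
  Total hydrogens = 13.
Molecular formula: C10H13ClO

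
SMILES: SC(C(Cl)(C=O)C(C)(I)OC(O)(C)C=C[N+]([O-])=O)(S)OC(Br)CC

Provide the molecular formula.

Heavy atoms from the SMILES: 1 Br, 12 C, 1 Cl, 1 I, 1 N, 6 O, 2 S.
Implicit hydrogens by atom environment:
  4 × C: 1 H each → 4
  4 × C: no H
  4 × O: no H
  3 × C: 3 H each → 9
  2 × S: 1 H each → 2
  1 × Br: no H
  1 × C: 2 H
  1 × Cl: no H
  1 × I: no H
  1 × N (charge +1): no H
  1 × O: 1 H
  1 × O (charge -1): no H
  Total hydrogens = 18.
Molecular formula: C12H18BrClINO6S2

C12H18BrClINO6S2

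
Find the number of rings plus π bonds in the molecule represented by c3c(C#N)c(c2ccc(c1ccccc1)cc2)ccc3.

14

Molecular formula from the SMILES: C19H13N.
DoU = (2C + 2 + N − H − X)/2 = (2·19 + 2 + 1 − 13 − 0)/2 = 28/2 = 14.
(Structurally: 3 ring(s) + 11 π bond(s) = 14.)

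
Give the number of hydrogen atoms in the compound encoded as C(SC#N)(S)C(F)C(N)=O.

5

Hydrogens are implicit in SMILES; fill each atom to its normal valence:
  2 × C: 1 H each → 2
  2 × C: no H
  1 × F: no H
  1 × N: 2 H
  1 × N: no H
  1 × O: no H
  1 × S: 1 H
  1 × S: no H
  Total hydrogens = 5.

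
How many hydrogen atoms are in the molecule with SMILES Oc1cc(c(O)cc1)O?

6

Hydrogens are implicit in SMILES; fill each atom to its normal valence:
  3 × C (aromatic): 1 H each → 3
  3 × C (aromatic): no H
  3 × O: 1 H each → 3
  Total hydrogens = 6.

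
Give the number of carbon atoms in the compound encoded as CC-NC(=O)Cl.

3

The symbol for carbon appears 3 times in the SMILES. (Cl is a single chlorine, not C + l.)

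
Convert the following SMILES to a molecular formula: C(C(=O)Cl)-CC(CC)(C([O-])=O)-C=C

Heavy atoms from the SMILES: 9 C, 1 Cl, 3 O.
Implicit hydrogens by atom environment:
  4 × C: 2 H each → 8
  3 × C: no H
  2 × O: no H
  1 × C: 3 H
  1 × C: 1 H
  1 × Cl: no H
  1 × O (charge -1): no H
  Total hydrogens = 12.
Net charge -1.
Molecular formula: C9H12ClO3-

C9H12ClO3-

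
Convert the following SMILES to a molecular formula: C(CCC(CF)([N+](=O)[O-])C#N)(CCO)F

C8H12F2N2O3

Heavy atoms from the SMILES: 8 C, 2 F, 2 N, 3 O.
Implicit hydrogens by atom environment:
  5 × C: 2 H each → 10
  2 × C: no H
  2 × F: no H
  1 × C: 1 H
  1 × N (charge +1): no H
  1 × N: no H
  1 × O: 1 H
  1 × O: no H
  1 × O (charge -1): no H
  Total hydrogens = 12.
Molecular formula: C8H12F2N2O3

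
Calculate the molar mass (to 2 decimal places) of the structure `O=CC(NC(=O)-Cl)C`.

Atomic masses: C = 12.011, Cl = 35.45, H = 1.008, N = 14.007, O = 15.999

135.55

Molecular formula: C4H6ClNO2.
M = 4×12.011 + 1×35.45 + 6×1.008 + 1×14.007 + 2×15.999 = 135.55 g/mol.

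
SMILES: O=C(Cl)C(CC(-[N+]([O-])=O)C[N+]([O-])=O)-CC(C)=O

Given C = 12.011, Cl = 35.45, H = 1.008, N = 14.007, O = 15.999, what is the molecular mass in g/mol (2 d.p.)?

Molecular formula: C8H11ClN2O6.
M = 8×12.011 + 1×35.45 + 11×1.008 + 2×14.007 + 6×15.999 = 266.63 g/mol.

266.63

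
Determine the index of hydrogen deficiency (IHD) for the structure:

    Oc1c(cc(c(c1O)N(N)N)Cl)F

Molecular formula from the SMILES: C6H7ClFN3O2.
DoU = (2C + 2 + N − H − X)/2 = (2·6 + 2 + 3 − 7 − 2)/2 = 8/2 = 4.
(Structurally: 1 ring(s) + 3 π bond(s) = 4.)

4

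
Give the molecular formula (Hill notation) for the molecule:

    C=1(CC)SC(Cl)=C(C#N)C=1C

Heavy atoms from the SMILES: 8 C, 1 Cl, 1 N, 1 S.
Implicit hydrogens by atom environment:
  4 × C (aromatic): no H
  2 × C: 3 H each → 6
  1 × C: 2 H
  1 × C: no H
  1 × Cl: no H
  1 × N: no H
  1 × S (aromatic): no H
  Total hydrogens = 8.
Molecular formula: C8H8ClNS

C8H8ClNS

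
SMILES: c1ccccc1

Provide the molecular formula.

C6H6

Heavy atoms from the SMILES: 6 C.
Implicit hydrogens by atom environment:
  6 × C (aromatic): 1 H each → 6
  Total hydrogens = 6.
Molecular formula: C6H6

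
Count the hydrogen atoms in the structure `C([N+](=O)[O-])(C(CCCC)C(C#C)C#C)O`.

15

Hydrogens are implicit in SMILES; fill each atom to its normal valence:
  5 × C: 1 H each → 5
  3 × C: 2 H each → 6
  2 × C: no H
  1 × C: 3 H
  1 × N (charge +1): no H
  1 × O: 1 H
  1 × O: no H
  1 × O (charge -1): no H
  Total hydrogens = 15.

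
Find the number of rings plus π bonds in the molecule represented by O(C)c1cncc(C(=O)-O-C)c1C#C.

Molecular formula from the SMILES: C10H9NO3.
DoU = (2C + 2 + N − H − X)/2 = (2·10 + 2 + 1 − 9 − 0)/2 = 14/2 = 7.
(Structurally: 1 ring(s) + 6 π bond(s) = 7.)

7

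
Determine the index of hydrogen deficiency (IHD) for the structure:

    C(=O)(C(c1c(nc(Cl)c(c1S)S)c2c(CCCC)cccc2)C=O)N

Molecular formula from the SMILES: C18H19ClN2O2S2.
DoU = (2C + 2 + N − H − X)/2 = (2·18 + 2 + 2 − 19 − 1)/2 = 20/2 = 10.
(Structurally: 2 ring(s) + 8 π bond(s) = 10.)

10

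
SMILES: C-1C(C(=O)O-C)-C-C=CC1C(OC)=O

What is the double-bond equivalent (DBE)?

Molecular formula from the SMILES: C10H14O4.
DoU = (2C + 2 + N − H − X)/2 = (2·10 + 2 + 0 − 14 − 0)/2 = 8/2 = 4.
(Structurally: 1 ring(s) + 3 π bond(s) = 4.)

4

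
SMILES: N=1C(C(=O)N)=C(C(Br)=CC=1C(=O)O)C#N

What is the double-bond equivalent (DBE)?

Molecular formula from the SMILES: C8H4BrN3O3.
DoU = (2C + 2 + N − H − X)/2 = (2·8 + 2 + 3 − 4 − 1)/2 = 16/2 = 8.
(Structurally: 1 ring(s) + 7 π bond(s) = 8.)

8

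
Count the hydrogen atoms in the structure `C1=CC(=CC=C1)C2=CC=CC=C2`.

10

Hydrogens are implicit in SMILES; fill each atom to its normal valence:
  10 × C (aromatic): 1 H each → 10
  2 × C (aromatic): no H
  Total hydrogens = 10.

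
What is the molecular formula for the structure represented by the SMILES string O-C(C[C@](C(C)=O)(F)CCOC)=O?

C8H13FO4

Heavy atoms from the SMILES: 8 C, 1 F, 4 O.
Implicit hydrogens by atom environment:
  3 × C: 2 H each → 6
  3 × C: no H
  3 × O: no H
  2 × C: 3 H each → 6
  1 × F: no H
  1 × O: 1 H
  Total hydrogens = 13.
Molecular formula: C8H13FO4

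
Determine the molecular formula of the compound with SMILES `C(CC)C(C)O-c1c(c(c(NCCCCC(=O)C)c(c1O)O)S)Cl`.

C17H26ClNO4S

Heavy atoms from the SMILES: 17 C, 1 Cl, 1 N, 4 O, 1 S.
Implicit hydrogens by atom environment:
  6 × C: 2 H each → 12
  6 × C (aromatic): no H
  3 × C: 3 H each → 9
  2 × O: 1 H each → 2
  2 × O: no H
  1 × C: 1 H
  1 × C: no H
  1 × Cl: no H
  1 × N: 1 H
  1 × S: 1 H
  Total hydrogens = 26.
Molecular formula: C17H26ClNO4S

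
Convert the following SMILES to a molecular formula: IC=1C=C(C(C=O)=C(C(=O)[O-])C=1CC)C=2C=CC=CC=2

C16H12IO3-

Heavy atoms from the SMILES: 16 C, 1 I, 3 O.
Implicit hydrogens by atom environment:
  6 × C (aromatic): 1 H each → 6
  6 × C (aromatic): no H
  2 × O: no H
  1 × C: 3 H
  1 × C: 2 H
  1 × C: 1 H
  1 × C: no H
  1 × I: no H
  1 × O (charge -1): no H
  Total hydrogens = 12.
Net charge -1.
Molecular formula: C16H12IO3-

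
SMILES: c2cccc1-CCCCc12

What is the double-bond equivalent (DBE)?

Molecular formula from the SMILES: C10H12.
DoU = (2C + 2 + N − H − X)/2 = (2·10 + 2 + 0 − 12 − 0)/2 = 10/2 = 5.
(Structurally: 2 ring(s) + 3 π bond(s) = 5.)

5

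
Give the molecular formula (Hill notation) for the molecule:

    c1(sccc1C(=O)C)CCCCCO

C11H16O2S

Heavy atoms from the SMILES: 11 C, 2 O, 1 S.
Implicit hydrogens by atom environment:
  5 × C: 2 H each → 10
  2 × C (aromatic): 1 H each → 2
  2 × C (aromatic): no H
  1 × C: 3 H
  1 × C: no H
  1 × O: 1 H
  1 × O: no H
  1 × S (aromatic): no H
  Total hydrogens = 16.
Molecular formula: C11H16O2S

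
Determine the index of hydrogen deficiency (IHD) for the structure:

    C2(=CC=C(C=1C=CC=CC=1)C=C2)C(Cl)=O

9

Molecular formula from the SMILES: C13H9ClO.
DoU = (2C + 2 + N − H − X)/2 = (2·13 + 2 + 0 − 9 − 1)/2 = 18/2 = 9.
(Structurally: 2 ring(s) + 7 π bond(s) = 9.)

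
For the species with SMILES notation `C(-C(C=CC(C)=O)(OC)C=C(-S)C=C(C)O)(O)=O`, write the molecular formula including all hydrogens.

C12H16O5S

Heavy atoms from the SMILES: 12 C, 5 O, 1 S.
Implicit hydrogens by atom environment:
  5 × C: no H
  4 × C: 1 H each → 4
  3 × C: 3 H each → 9
  3 × O: no H
  2 × O: 1 H each → 2
  1 × S: 1 H
  Total hydrogens = 16.
Molecular formula: C12H16O5S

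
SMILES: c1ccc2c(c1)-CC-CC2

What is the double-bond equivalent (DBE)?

Molecular formula from the SMILES: C10H12.
DoU = (2C + 2 + N − H − X)/2 = (2·10 + 2 + 0 − 12 − 0)/2 = 10/2 = 5.
(Structurally: 2 ring(s) + 3 π bond(s) = 5.)

5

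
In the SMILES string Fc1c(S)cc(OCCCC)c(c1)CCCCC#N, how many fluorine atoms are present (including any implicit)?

1

The symbol for fluorine appears 1 time in the SMILES.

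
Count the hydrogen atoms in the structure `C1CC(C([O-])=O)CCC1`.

Hydrogens are implicit in SMILES; fill each atom to its normal valence:
  5 × C: 2 H each → 10
  1 × C: 1 H
  1 × C: no H
  1 × O: no H
  1 × O (charge -1): no H
  Total hydrogens = 11.

11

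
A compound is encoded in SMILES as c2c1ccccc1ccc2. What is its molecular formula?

C10H8

Heavy atoms from the SMILES: 10 C.
Implicit hydrogens by atom environment:
  8 × C (aromatic): 1 H each → 8
  2 × C (aromatic): no H
  Total hydrogens = 8.
Molecular formula: C10H8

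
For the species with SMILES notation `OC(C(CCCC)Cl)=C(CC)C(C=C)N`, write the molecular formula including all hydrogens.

C12H22ClNO

Heavy atoms from the SMILES: 12 C, 1 Cl, 1 N, 1 O.
Implicit hydrogens by atom environment:
  5 × C: 2 H each → 10
  3 × C: 1 H each → 3
  2 × C: 3 H each → 6
  2 × C: no H
  1 × Cl: no H
  1 × N: 2 H
  1 × O: 1 H
  Total hydrogens = 22.
Molecular formula: C12H22ClNO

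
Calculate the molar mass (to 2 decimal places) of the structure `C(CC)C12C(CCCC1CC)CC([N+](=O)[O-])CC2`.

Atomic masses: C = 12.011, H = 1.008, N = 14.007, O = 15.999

Molecular formula: C15H27NO2.
M = 15×12.011 + 27×1.008 + 1×14.007 + 2×15.999 = 253.39 g/mol.

253.39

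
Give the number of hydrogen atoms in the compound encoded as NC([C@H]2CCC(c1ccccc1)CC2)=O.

Hydrogens are implicit in SMILES; fill each atom to its normal valence:
  5 × C (aromatic): 1 H each → 5
  4 × C: 2 H each → 8
  2 × C: 1 H each → 2
  1 × C: no H
  1 × C (aromatic): no H
  1 × N: 2 H
  1 × O: no H
  Total hydrogens = 17.

17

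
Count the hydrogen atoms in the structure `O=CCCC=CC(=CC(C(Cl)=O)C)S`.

Hydrogens are implicit in SMILES; fill each atom to its normal valence:
  5 × C: 1 H each → 5
  2 × C: 2 H each → 4
  2 × C: no H
  2 × O: no H
  1 × C: 3 H
  1 × Cl: no H
  1 × S: 1 H
  Total hydrogens = 13.

13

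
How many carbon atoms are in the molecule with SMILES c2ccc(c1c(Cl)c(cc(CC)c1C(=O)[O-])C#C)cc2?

17

The symbol for carbon appears 17 times in the SMILES. Lowercase c denotes aromatic carbon and counts toward C.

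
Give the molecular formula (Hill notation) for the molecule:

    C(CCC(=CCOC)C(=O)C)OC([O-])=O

C10H15O5-

Heavy atoms from the SMILES: 10 C, 5 O.
Implicit hydrogens by atom environment:
  4 × C: 2 H each → 8
  4 × O: no H
  3 × C: no H
  2 × C: 3 H each → 6
  1 × C: 1 H
  1 × O (charge -1): no H
  Total hydrogens = 15.
Net charge -1.
Molecular formula: C10H15O5-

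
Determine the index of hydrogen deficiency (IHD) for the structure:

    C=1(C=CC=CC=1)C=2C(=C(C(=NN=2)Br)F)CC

8

Molecular formula from the SMILES: C12H10BrFN2.
DoU = (2C + 2 + N − H − X)/2 = (2·12 + 2 + 2 − 10 − 2)/2 = 16/2 = 8.
(Structurally: 2 ring(s) + 6 π bond(s) = 8.)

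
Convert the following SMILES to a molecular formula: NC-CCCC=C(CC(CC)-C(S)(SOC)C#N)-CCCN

C16H31N3OS2

Heavy atoms from the SMILES: 16 C, 3 N, 1 O, 2 S.
Implicit hydrogens by atom environment:
  9 × C: 2 H each → 18
  3 × C: no H
  2 × C: 3 H each → 6
  2 × C: 1 H each → 2
  2 × N: 2 H each → 4
  1 × N: no H
  1 × O: no H
  1 × S: 1 H
  1 × S: no H
  Total hydrogens = 31.
Molecular formula: C16H31N3OS2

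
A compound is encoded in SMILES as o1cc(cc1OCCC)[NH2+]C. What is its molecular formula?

Heavy atoms from the SMILES: 8 C, 1 N, 2 O.
Implicit hydrogens by atom environment:
  2 × C: 3 H each → 6
  2 × C: 2 H each → 4
  2 × C (aromatic): 1 H each → 2
  2 × C (aromatic): no H
  1 × N (charge +1): 2 H
  1 × O (aromatic): no H
  1 × O: no H
  Total hydrogens = 14.
Net charge +1.
Molecular formula: C8H14NO2+

C8H14NO2+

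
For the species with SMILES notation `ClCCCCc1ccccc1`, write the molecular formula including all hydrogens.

C10H13Cl

Heavy atoms from the SMILES: 10 C, 1 Cl.
Implicit hydrogens by atom environment:
  5 × C (aromatic): 1 H each → 5
  4 × C: 2 H each → 8
  1 × C (aromatic): no H
  1 × Cl: no H
  Total hydrogens = 13.
Molecular formula: C10H13Cl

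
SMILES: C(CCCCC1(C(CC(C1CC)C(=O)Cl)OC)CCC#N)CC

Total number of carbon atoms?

The symbol for carbon appears 19 times in the SMILES. (Cl is a single chlorine, not C + l.)

19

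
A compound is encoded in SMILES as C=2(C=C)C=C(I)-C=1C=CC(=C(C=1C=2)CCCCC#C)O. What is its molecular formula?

C18H17IO

Heavy atoms from the SMILES: 18 C, 1 I, 1 O.
Implicit hydrogens by atom environment:
  6 × C (aromatic): no H
  5 × C: 2 H each → 10
  4 × C (aromatic): 1 H each → 4
  2 × C: 1 H each → 2
  1 × C: no H
  1 × I: no H
  1 × O: 1 H
  Total hydrogens = 17.
Molecular formula: C18H17IO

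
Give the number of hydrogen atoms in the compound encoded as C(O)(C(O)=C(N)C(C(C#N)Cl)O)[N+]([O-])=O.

Hydrogens are implicit in SMILES; fill each atom to its normal valence:
  3 × C: 1 H each → 3
  3 × C: no H
  3 × O: 1 H each → 3
  1 × Cl: no H
  1 × N: 2 H
  1 × N: no H
  1 × N (charge +1): no H
  1 × O: no H
  1 × O (charge -1): no H
  Total hydrogens = 8.

8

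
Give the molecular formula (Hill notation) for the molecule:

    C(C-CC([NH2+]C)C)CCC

C9H22N+

Heavy atoms from the SMILES: 9 C, 1 N.
Implicit hydrogens by atom environment:
  5 × C: 2 H each → 10
  3 × C: 3 H each → 9
  1 × C: 1 H
  1 × N (charge +1): 2 H
  Total hydrogens = 22.
Net charge +1.
Molecular formula: C9H22N+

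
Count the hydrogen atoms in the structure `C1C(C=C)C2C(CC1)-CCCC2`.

Hydrogens are implicit in SMILES; fill each atom to its normal valence:
  8 × C: 2 H each → 16
  4 × C: 1 H each → 4
  Total hydrogens = 20.

20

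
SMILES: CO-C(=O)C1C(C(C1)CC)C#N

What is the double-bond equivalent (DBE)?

4

Molecular formula from the SMILES: C9H13NO2.
DoU = (2C + 2 + N − H − X)/2 = (2·9 + 2 + 1 − 13 − 0)/2 = 8/2 = 4.
(Structurally: 1 ring(s) + 3 π bond(s) = 4.)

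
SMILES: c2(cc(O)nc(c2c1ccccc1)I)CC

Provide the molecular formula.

Heavy atoms from the SMILES: 13 C, 1 I, 1 N, 1 O.
Implicit hydrogens by atom environment:
  6 × C (aromatic): 1 H each → 6
  5 × C (aromatic): no H
  1 × C: 3 H
  1 × C: 2 H
  1 × I: no H
  1 × N (aromatic): no H
  1 × O: 1 H
  Total hydrogens = 12.
Molecular formula: C13H12INO

C13H12INO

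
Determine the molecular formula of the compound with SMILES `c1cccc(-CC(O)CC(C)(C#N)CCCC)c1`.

Heavy atoms from the SMILES: 16 C, 1 N, 1 O.
Implicit hydrogens by atom environment:
  5 × C: 2 H each → 10
  5 × C (aromatic): 1 H each → 5
  2 × C: 3 H each → 6
  2 × C: no H
  1 × C: 1 H
  1 × C (aromatic): no H
  1 × N: no H
  1 × O: 1 H
  Total hydrogens = 23.
Molecular formula: C16H23NO

C16H23NO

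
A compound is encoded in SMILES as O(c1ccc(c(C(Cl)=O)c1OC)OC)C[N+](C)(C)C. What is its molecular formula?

C13H19ClNO4+

Heavy atoms from the SMILES: 13 C, 1 Cl, 1 N, 4 O.
Implicit hydrogens by atom environment:
  5 × C: 3 H each → 15
  4 × C (aromatic): no H
  4 × O: no H
  2 × C (aromatic): 1 H each → 2
  1 × C: 2 H
  1 × C: no H
  1 × Cl: no H
  1 × N (charge +1): no H
  Total hydrogens = 19.
Net charge +1.
Molecular formula: C13H19ClNO4+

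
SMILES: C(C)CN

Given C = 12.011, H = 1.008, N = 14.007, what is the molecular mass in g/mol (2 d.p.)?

Molecular formula: C3H9N.
M = 3×12.011 + 9×1.008 + 1×14.007 = 59.11 g/mol.

59.11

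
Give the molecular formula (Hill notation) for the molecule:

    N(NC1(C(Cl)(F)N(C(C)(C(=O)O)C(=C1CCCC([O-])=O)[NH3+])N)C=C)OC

C14H23ClFN5O5

Heavy atoms from the SMILES: 14 C, 1 Cl, 1 F, 5 N, 5 O.
Implicit hydrogens by atom environment:
  7 × C: no H
  4 × C: 2 H each → 8
  3 × O: no H
  2 × C: 3 H each → 6
  2 × N: 1 H each → 2
  1 × C: 1 H
  1 × Cl: no H
  1 × F: no H
  1 × N (charge +1): 3 H
  1 × N: 2 H
  1 × N: no H
  1 × O: 1 H
  1 × O (charge -1): no H
  Total hydrogens = 23.
Molecular formula: C14H23ClFN5O5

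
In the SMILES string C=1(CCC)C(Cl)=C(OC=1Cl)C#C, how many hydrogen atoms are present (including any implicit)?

8

Hydrogens are implicit in SMILES; fill each atom to its normal valence:
  4 × C (aromatic): no H
  2 × C: 2 H each → 4
  2 × Cl: no H
  1 × C: 3 H
  1 × C: 1 H
  1 × C: no H
  1 × O (aromatic): no H
  Total hydrogens = 8.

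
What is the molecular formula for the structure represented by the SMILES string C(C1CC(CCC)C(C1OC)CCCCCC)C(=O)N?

Heavy atoms from the SMILES: 17 C, 1 N, 2 O.
Implicit hydrogens by atom environment:
  9 × C: 2 H each → 18
  4 × C: 1 H each → 4
  3 × C: 3 H each → 9
  2 × O: no H
  1 × C: no H
  1 × N: 2 H
  Total hydrogens = 33.
Molecular formula: C17H33NO2

C17H33NO2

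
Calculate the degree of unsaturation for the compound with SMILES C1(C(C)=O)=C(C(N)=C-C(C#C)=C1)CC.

Molecular formula from the SMILES: C12H13NO.
DoU = (2C + 2 + N − H − X)/2 = (2·12 + 2 + 1 − 13 − 0)/2 = 14/2 = 7.
(Structurally: 1 ring(s) + 6 π bond(s) = 7.)

7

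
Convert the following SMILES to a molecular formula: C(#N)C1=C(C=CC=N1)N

Heavy atoms from the SMILES: 6 C, 3 N.
Implicit hydrogens by atom environment:
  3 × C (aromatic): 1 H each → 3
  2 × C (aromatic): no H
  1 × C: no H
  1 × N: 2 H
  1 × N (aromatic): no H
  1 × N: no H
  Total hydrogens = 5.
Molecular formula: C6H5N3

C6H5N3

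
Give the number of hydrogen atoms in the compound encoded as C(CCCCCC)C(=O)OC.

Hydrogens are implicit in SMILES; fill each atom to its normal valence:
  6 × C: 2 H each → 12
  2 × C: 3 H each → 6
  2 × O: no H
  1 × C: no H
  Total hydrogens = 18.

18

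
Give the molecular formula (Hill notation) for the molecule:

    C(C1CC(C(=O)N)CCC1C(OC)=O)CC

Heavy atoms from the SMILES: 12 C, 1 N, 3 O.
Implicit hydrogens by atom environment:
  5 × C: 2 H each → 10
  3 × C: 1 H each → 3
  3 × O: no H
  2 × C: 3 H each → 6
  2 × C: no H
  1 × N: 2 H
  Total hydrogens = 21.
Molecular formula: C12H21NO3

C12H21NO3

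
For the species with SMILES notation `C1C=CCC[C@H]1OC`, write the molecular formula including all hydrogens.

Heavy atoms from the SMILES: 7 C, 1 O.
Implicit hydrogens by atom environment:
  3 × C: 2 H each → 6
  3 × C: 1 H each → 3
  1 × C: 3 H
  1 × O: no H
  Total hydrogens = 12.
Molecular formula: C7H12O

C7H12O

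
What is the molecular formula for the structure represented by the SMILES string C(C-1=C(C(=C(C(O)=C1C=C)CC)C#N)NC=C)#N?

Heavy atoms from the SMILES: 14 C, 3 N, 1 O.
Implicit hydrogens by atom environment:
  6 × C (aromatic): no H
  3 × C: 2 H each → 6
  2 × C: 1 H each → 2
  2 × C: no H
  2 × N: no H
  1 × C: 3 H
  1 × N: 1 H
  1 × O: 1 H
  Total hydrogens = 13.
Molecular formula: C14H13N3O

C14H13N3O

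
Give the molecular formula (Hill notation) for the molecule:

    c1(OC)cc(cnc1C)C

Heavy atoms from the SMILES: 8 C, 1 N, 1 O.
Implicit hydrogens by atom environment:
  3 × C: 3 H each → 9
  3 × C (aromatic): no H
  2 × C (aromatic): 1 H each → 2
  1 × N (aromatic): no H
  1 × O: no H
  Total hydrogens = 11.
Molecular formula: C8H11NO

C8H11NO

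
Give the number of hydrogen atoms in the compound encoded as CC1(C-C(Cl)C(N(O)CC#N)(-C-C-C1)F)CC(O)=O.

18

Hydrogens are implicit in SMILES; fill each atom to its normal valence:
  6 × C: 2 H each → 12
  4 × C: no H
  2 × N: no H
  2 × O: 1 H each → 2
  1 × C: 3 H
  1 × C: 1 H
  1 × Cl: no H
  1 × F: no H
  1 × O: no H
  Total hydrogens = 18.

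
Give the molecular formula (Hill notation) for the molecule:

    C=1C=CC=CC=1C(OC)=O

Heavy atoms from the SMILES: 8 C, 2 O.
Implicit hydrogens by atom environment:
  5 × C (aromatic): 1 H each → 5
  2 × O: no H
  1 × C: 3 H
  1 × C (aromatic): no H
  1 × C: no H
  Total hydrogens = 8.
Molecular formula: C8H8O2

C8H8O2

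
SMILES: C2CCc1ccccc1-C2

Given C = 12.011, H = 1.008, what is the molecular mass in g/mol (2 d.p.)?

Molecular formula: C10H12.
M = 10×12.011 + 12×1.008 = 132.21 g/mol.

132.21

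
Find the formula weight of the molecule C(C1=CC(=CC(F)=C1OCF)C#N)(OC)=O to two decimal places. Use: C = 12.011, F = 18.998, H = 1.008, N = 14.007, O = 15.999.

227.17

Molecular formula: C10H7F2NO3.
M = 10×12.011 + 2×18.998 + 7×1.008 + 1×14.007 + 3×15.999 = 227.17 g/mol.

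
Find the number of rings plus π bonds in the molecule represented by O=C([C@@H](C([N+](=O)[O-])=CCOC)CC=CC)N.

4

Molecular formula from the SMILES: C10H16N2O4.
DoU = (2C + 2 + N − H − X)/2 = (2·10 + 2 + 2 − 16 − 0)/2 = 8/2 = 4.
(Structurally: 0 ring(s) + 4 π bond(s) = 4.)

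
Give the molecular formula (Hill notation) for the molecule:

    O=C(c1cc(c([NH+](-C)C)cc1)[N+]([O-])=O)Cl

Heavy atoms from the SMILES: 9 C, 1 Cl, 2 N, 3 O.
Implicit hydrogens by atom environment:
  3 × C (aromatic): 1 H each → 3
  3 × C (aromatic): no H
  2 × C: 3 H each → 6
  2 × O: no H
  1 × C: no H
  1 × Cl: no H
  1 × N (charge +1): 1 H
  1 × N (charge +1): no H
  1 × O (charge -1): no H
  Total hydrogens = 10.
Net charge +1.
Molecular formula: C9H10ClN2O3+

C9H10ClN2O3+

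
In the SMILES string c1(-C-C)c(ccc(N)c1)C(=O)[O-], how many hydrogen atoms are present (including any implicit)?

10

Hydrogens are implicit in SMILES; fill each atom to its normal valence:
  3 × C (aromatic): 1 H each → 3
  3 × C (aromatic): no H
  1 × C: 3 H
  1 × C: 2 H
  1 × C: no H
  1 × N: 2 H
  1 × O: no H
  1 × O (charge -1): no H
  Total hydrogens = 10.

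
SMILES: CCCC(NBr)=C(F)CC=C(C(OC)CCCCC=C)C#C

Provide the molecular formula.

C18H27BrFNO

Heavy atoms from the SMILES: 1 Br, 18 C, 1 F, 1 N, 1 O.
Implicit hydrogens by atom environment:
  8 × C: 2 H each → 16
  4 × C: 1 H each → 4
  4 × C: no H
  2 × C: 3 H each → 6
  1 × Br: no H
  1 × F: no H
  1 × N: 1 H
  1 × O: no H
  Total hydrogens = 27.
Molecular formula: C18H27BrFNO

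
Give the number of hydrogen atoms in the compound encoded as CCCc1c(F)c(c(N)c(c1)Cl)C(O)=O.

11

Hydrogens are implicit in SMILES; fill each atom to its normal valence:
  5 × C (aromatic): no H
  2 × C: 2 H each → 4
  1 × C: 3 H
  1 × C (aromatic): 1 H
  1 × C: no H
  1 × Cl: no H
  1 × F: no H
  1 × N: 2 H
  1 × O: 1 H
  1 × O: no H
  Total hydrogens = 11.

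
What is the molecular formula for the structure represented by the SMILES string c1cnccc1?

Heavy atoms from the SMILES: 5 C, 1 N.
Implicit hydrogens by atom environment:
  5 × C (aromatic): 1 H each → 5
  1 × N (aromatic): no H
  Total hydrogens = 5.
Molecular formula: C5H5N

C5H5N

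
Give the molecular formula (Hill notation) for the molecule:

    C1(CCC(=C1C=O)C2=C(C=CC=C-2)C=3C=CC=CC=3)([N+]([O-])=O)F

Heavy atoms from the SMILES: 18 C, 1 F, 1 N, 3 O.
Implicit hydrogens by atom environment:
  9 × C (aromatic): 1 H each → 9
  3 × C: no H
  3 × C (aromatic): no H
  2 × C: 2 H each → 4
  2 × O: no H
  1 × C: 1 H
  1 × F: no H
  1 × N (charge +1): no H
  1 × O (charge -1): no H
  Total hydrogens = 14.
Molecular formula: C18H14FNO3

C18H14FNO3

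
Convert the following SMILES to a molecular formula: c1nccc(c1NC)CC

C8H12N2

Heavy atoms from the SMILES: 8 C, 2 N.
Implicit hydrogens by atom environment:
  3 × C (aromatic): 1 H each → 3
  2 × C: 3 H each → 6
  2 × C (aromatic): no H
  1 × C: 2 H
  1 × N: 1 H
  1 × N (aromatic): no H
  Total hydrogens = 12.
Molecular formula: C8H12N2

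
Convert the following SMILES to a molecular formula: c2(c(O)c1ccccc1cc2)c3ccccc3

C16H12O

Heavy atoms from the SMILES: 16 C, 1 O.
Implicit hydrogens by atom environment:
  11 × C (aromatic): 1 H each → 11
  5 × C (aromatic): no H
  1 × O: 1 H
  Total hydrogens = 12.
Molecular formula: C16H12O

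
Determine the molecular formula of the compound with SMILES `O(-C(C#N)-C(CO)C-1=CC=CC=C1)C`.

Heavy atoms from the SMILES: 11 C, 1 N, 2 O.
Implicit hydrogens by atom environment:
  5 × C (aromatic): 1 H each → 5
  2 × C: 1 H each → 2
  1 × C: 3 H
  1 × C: 2 H
  1 × C: no H
  1 × C (aromatic): no H
  1 × N: no H
  1 × O: 1 H
  1 × O: no H
  Total hydrogens = 13.
Molecular formula: C11H13NO2

C11H13NO2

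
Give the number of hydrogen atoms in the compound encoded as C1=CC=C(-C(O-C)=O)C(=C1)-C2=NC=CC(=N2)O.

Hydrogens are implicit in SMILES; fill each atom to its normal valence:
  6 × C (aromatic): 1 H each → 6
  4 × C (aromatic): no H
  2 × N (aromatic): no H
  2 × O: no H
  1 × C: 3 H
  1 × C: no H
  1 × O: 1 H
  Total hydrogens = 10.

10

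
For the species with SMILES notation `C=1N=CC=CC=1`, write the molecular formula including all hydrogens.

Heavy atoms from the SMILES: 5 C, 1 N.
Implicit hydrogens by atom environment:
  5 × C (aromatic): 1 H each → 5
  1 × N (aromatic): no H
  Total hydrogens = 5.
Molecular formula: C5H5N

C5H5N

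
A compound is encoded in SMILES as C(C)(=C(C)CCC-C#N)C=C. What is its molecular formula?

C10H15N

Heavy atoms from the SMILES: 10 C, 1 N.
Implicit hydrogens by atom environment:
  4 × C: 2 H each → 8
  3 × C: no H
  2 × C: 3 H each → 6
  1 × C: 1 H
  1 × N: no H
  Total hydrogens = 15.
Molecular formula: C10H15N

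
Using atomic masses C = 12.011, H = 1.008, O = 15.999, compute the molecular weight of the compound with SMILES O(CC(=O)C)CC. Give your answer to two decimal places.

Molecular formula: C5H10O2.
M = 5×12.011 + 10×1.008 + 2×15.999 = 102.13 g/mol.

102.13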